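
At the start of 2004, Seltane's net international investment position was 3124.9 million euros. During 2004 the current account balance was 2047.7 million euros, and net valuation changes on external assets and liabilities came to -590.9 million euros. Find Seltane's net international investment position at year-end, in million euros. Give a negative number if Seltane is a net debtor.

4581.7

Change in NIIP = current account + net valuation change = 2047.7 + (-590.9) = 1456.8
End-of-year NIIP = 3124.9 + 1456.8 = 4581.7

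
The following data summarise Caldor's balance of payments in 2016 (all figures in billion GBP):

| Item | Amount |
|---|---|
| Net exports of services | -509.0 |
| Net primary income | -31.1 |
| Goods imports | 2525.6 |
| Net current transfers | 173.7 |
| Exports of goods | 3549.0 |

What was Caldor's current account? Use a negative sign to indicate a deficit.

Goods balance = 3549.0 - 2525.6 = 1023.4
Services balance = -509.0
Trade balance (goods + services) = 1023.4 + (-509.0) = 514.4
Net primary income = -31.1
Net secondary income = 173.7
Current account = 514.4 + (-31.1) + 173.7 = 657.0

657.0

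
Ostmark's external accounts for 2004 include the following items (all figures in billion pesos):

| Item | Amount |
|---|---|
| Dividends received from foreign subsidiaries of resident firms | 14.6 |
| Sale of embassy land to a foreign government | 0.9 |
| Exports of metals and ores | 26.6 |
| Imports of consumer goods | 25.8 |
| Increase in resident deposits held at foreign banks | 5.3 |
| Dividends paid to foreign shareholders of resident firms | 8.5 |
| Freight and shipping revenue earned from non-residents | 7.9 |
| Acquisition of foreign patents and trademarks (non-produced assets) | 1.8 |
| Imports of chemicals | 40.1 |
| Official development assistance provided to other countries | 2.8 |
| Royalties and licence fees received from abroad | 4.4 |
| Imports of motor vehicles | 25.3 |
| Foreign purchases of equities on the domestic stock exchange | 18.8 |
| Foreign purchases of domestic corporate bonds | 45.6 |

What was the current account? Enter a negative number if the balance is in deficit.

Goods: -40.1 - 25.3 + 26.6 - 25.8 = -64.6
Services: 7.9 + 4.4 = 12.3
Primary income: -8.5 + 14.6 = 6.1
Secondary income: -2.8
Current account = (-64.6) + 12.3 + 6.1 + (-2.8) = -49.0
(Excluded from the current account — capital account: sale of embassy land to a foreign government 0.9, acquisition of foreign patents and trademarks (non-produced assets) 1.8; financial account: increase in resident deposits held at foreign banks 5.3, foreign purchases of equities on the domestic stock exchange 18.8, foreign purchases of domestic corporate bonds 45.6.)

-49.0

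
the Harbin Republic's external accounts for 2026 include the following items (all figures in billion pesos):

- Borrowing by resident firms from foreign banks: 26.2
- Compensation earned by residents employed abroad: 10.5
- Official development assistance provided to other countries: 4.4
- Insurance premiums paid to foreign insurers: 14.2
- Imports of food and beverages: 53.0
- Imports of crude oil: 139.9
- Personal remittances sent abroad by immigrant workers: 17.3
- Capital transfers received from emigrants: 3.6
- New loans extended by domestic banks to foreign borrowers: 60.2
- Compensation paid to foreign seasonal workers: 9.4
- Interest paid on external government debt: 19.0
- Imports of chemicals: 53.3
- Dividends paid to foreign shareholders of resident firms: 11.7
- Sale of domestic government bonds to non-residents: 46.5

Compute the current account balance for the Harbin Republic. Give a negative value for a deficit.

Goods: -53.3 - 53.0 - 139.9 = -246.2
Services: -14.2
Primary income: -19.0 - 11.7 - 9.4 + 10.5 = -29.6
Secondary income: -17.3 - 4.4 = -21.7
Current account = (-246.2) + (-14.2) + (-29.6) + (-21.7) = -311.7
(Excluded from the current account — financial account: borrowing by resident firms from foreign banks 26.2, new loans extended by domestic banks to foreign borrowers 60.2, sale of domestic government bonds to non-residents 46.5; capital account: capital transfers received from emigrants 3.6.)

-311.7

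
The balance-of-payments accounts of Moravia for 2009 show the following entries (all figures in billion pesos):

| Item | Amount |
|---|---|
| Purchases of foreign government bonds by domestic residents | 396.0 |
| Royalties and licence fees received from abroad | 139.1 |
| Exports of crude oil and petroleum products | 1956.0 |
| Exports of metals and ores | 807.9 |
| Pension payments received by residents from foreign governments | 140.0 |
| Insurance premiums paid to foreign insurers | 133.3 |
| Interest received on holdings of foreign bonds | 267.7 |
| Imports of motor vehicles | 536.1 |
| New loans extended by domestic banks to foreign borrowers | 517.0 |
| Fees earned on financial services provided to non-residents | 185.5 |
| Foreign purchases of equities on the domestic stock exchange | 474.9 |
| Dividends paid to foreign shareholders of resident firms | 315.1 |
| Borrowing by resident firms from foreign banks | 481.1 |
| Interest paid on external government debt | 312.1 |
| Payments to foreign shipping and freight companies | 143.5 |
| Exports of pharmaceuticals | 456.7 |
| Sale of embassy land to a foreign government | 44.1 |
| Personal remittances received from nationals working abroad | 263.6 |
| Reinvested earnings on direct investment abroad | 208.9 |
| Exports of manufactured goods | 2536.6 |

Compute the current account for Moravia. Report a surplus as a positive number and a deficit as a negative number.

Goods: 1956.0 + 456.7 + 2536.6 - 536.1 + 807.9 = 5221.1
Services: 139.1 - 143.5 - 133.3 + 185.5 = 47.8
Primary income: -315.1 + 267.7 + 208.9 - 312.1 = -150.6
Secondary income: 140.0 + 263.6 = 403.6
Current account = 5221.1 + 47.8 + (-150.6) + 403.6 = 5521.9
(Excluded from the current account — financial account: purchases of foreign government bonds by domestic residents 396.0, new loans extended by domestic banks to foreign borrowers 517.0, foreign purchases of equities on the domestic stock exchange 474.9, borrowing by resident firms from foreign banks 481.1; capital account: sale of embassy land to a foreign government 44.1.)

5521.9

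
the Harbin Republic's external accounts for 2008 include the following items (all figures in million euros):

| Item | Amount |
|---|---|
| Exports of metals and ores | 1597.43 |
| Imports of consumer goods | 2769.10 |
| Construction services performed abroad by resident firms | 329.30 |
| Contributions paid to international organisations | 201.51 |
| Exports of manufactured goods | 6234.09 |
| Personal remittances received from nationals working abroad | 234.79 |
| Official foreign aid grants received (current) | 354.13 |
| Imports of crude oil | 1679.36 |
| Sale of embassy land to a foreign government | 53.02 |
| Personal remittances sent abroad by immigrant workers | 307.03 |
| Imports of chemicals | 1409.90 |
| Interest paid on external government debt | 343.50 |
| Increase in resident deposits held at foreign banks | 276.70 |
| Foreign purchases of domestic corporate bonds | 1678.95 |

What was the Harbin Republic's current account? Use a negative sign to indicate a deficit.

Goods: 1597.43 - 2769.10 + 6234.09 - 1679.36 - 1409.90 = 1973.16
Services: 329.30
Primary income: -343.50
Secondary income: 354.13 + 234.79 - 201.51 - 307.03 = 80.38
Current account = 1973.16 + 329.30 + (-343.50) + 80.38 = 2039.34
(Excluded from the current account — capital account: sale of embassy land to a foreign government 53.02; financial account: increase in resident deposits held at foreign banks 276.70, foreign purchases of domestic corporate bonds 1678.95.)

2039.34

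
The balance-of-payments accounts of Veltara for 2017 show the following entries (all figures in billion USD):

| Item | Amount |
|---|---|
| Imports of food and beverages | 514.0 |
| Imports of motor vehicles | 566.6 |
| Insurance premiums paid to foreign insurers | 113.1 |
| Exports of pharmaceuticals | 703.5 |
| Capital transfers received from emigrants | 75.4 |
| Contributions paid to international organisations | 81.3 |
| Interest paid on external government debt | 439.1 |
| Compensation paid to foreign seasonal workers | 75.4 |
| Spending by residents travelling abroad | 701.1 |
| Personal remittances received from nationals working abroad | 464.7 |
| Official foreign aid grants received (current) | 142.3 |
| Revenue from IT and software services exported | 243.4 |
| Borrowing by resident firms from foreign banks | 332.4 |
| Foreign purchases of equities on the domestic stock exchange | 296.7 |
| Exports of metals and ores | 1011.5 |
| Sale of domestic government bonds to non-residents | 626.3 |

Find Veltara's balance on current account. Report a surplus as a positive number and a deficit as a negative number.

74.8

Goods: 703.5 + 1011.5 - 514.0 - 566.6 = 634.4
Services: -113.1 - 701.1 + 243.4 = -570.8
Primary income: -439.1 - 75.4 = -514.5
Secondary income: 142.3 - 81.3 + 464.7 = 525.7
Current account = 634.4 + (-570.8) + (-514.5) + 525.7 = 74.8
(Excluded from the current account — capital account: capital transfers received from emigrants 75.4; financial account: borrowing by resident firms from foreign banks 332.4, foreign purchases of equities on the domestic stock exchange 296.7, sale of domestic government bonds to non-residents 626.3.)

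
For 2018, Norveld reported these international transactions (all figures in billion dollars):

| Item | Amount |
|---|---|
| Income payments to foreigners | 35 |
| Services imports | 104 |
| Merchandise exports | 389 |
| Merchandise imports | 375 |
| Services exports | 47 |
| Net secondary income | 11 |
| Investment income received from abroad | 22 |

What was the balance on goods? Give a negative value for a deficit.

Goods balance = 389 - 375 = 14

14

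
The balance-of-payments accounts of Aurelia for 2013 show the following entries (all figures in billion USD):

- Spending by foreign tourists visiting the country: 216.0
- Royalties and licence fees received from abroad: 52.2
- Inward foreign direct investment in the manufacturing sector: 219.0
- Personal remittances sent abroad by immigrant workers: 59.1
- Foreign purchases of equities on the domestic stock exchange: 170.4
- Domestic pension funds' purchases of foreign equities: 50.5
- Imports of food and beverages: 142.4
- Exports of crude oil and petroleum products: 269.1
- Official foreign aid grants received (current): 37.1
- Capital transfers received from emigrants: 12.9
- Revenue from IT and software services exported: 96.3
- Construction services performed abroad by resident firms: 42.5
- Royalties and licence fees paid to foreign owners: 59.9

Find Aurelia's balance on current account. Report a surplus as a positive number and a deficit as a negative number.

451.8

Goods: 269.1 - 142.4 = 126.7
Services: 96.3 + 216.0 - 59.9 + 52.2 + 42.5 = 347.1
Secondary income: 37.1 - 59.1 = -22.0
Current account = 126.7 + 347.1 + (-22.0) = 451.8
(Excluded from the current account — financial account: inward foreign direct investment in the manufacturing sector 219.0, foreign purchases of equities on the domestic stock exchange 170.4, domestic pension funds' purchases of foreign equities 50.5; capital account: capital transfers received from emigrants 12.9.)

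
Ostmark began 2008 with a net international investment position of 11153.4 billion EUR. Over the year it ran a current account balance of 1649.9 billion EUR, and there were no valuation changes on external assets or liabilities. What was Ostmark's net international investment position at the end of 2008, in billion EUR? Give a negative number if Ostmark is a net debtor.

12803.3

With no valuation effects, change in NIIP = current account = 1649.9
End-of-year NIIP = 11153.4 + 1649.9 = 12803.3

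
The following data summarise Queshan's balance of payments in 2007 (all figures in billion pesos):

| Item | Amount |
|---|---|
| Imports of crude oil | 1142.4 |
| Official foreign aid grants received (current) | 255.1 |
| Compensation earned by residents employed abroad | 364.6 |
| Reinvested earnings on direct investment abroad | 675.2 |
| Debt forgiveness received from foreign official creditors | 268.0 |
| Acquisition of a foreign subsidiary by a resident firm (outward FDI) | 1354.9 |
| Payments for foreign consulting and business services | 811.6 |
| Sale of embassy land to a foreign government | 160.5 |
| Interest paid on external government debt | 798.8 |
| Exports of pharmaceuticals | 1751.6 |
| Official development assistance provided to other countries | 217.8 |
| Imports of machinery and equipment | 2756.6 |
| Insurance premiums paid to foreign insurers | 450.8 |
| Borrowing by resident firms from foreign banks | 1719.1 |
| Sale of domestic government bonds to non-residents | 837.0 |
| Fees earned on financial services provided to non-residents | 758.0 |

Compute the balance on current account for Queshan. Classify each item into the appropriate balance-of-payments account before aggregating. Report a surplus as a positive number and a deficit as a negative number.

-2373.5

Goods: 1751.6 - 1142.4 - 2756.6 = -2147.4
Services: -450.8 + 758.0 - 811.6 = -504.4
Primary income: 675.2 + 364.6 - 798.8 = 241.0
Secondary income: 255.1 - 217.8 = 37.3
Current account = (-2147.4) + (-504.4) + 241.0 + 37.3 = -2373.5
(Excluded from the current account — capital account: debt forgiveness received from foreign official creditors 268.0, sale of embassy land to a foreign government 160.5; financial account: acquisition of a foreign subsidiary by a resident firm (outward FDI) 1354.9, borrowing by resident firms from foreign banks 1719.1, sale of domestic government bonds to non-residents 837.0.)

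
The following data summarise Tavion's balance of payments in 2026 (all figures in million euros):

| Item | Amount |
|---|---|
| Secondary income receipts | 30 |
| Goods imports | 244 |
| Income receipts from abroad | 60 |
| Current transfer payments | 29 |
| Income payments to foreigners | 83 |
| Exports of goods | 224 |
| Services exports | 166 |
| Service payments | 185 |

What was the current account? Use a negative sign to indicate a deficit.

-61

Goods balance = 224 - 244 = -20
Services balance = 166 - 185 = -19
Trade balance (goods + services) = -20 + (-19) = -39
Net primary income = 60 - 83 = -23
Net secondary income = 30 - 29 = 1
Current account = -39 + (-23) + 1 = -61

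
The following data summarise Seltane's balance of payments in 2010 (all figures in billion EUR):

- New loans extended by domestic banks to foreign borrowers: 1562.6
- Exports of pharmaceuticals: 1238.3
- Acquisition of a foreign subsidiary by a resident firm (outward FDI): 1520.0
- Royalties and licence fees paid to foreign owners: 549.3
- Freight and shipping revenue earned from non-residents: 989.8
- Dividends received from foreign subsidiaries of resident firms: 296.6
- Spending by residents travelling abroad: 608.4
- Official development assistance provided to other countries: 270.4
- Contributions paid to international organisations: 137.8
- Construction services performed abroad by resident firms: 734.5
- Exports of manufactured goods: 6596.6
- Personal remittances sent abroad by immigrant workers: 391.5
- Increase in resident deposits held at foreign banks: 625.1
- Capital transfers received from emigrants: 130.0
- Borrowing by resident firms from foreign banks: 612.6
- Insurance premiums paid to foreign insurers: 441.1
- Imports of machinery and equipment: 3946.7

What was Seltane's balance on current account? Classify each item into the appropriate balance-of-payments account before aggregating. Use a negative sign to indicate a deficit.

Goods: -3946.7 + 1238.3 + 6596.6 = 3888.2
Services: -549.3 - 608.4 + 734.5 + 989.8 - 441.1 = 125.5
Primary income: 296.6
Secondary income: -391.5 - 137.8 - 270.4 = -799.7
Current account = 3888.2 + 125.5 + 296.6 + (-799.7) = 3510.6
(Excluded from the current account — financial account: new loans extended by domestic banks to foreign borrowers 1562.6, acquisition of a foreign subsidiary by a resident firm (outward FDI) 1520.0, increase in resident deposits held at foreign banks 625.1, borrowing by resident firms from foreign banks 612.6; capital account: capital transfers received from emigrants 130.0.)

3510.6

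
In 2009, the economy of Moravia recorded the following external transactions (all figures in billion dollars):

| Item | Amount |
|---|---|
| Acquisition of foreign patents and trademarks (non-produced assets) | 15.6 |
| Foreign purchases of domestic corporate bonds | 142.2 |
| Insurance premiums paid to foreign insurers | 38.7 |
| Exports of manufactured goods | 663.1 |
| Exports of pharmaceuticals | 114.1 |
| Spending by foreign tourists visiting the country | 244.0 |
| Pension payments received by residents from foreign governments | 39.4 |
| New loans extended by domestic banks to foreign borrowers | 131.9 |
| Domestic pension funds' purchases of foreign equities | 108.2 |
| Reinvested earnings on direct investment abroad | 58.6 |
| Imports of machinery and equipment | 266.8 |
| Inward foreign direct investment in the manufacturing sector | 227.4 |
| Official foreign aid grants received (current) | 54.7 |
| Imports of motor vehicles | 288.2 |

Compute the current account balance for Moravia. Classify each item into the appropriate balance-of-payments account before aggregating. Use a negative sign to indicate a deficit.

580.2

Goods: 114.1 - 266.8 + 663.1 - 288.2 = 222.2
Services: -38.7 + 244.0 = 205.3
Primary income: 58.6
Secondary income: 54.7 + 39.4 = 94.1
Current account = 222.2 + 205.3 + 58.6 + 94.1 = 580.2
(Excluded from the current account — capital account: acquisition of foreign patents and trademarks (non-produced assets) 15.6; financial account: foreign purchases of domestic corporate bonds 142.2, new loans extended by domestic banks to foreign borrowers 131.9, domestic pension funds' purchases of foreign equities 108.2, inward foreign direct investment in the manufacturing sector 227.4.)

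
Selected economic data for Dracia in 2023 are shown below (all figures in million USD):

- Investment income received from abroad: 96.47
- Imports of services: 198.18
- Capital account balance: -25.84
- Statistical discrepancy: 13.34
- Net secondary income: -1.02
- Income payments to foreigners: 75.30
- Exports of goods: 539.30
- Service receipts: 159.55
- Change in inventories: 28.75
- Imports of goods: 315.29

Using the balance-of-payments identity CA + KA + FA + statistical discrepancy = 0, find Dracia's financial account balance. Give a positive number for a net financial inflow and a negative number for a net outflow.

Goods balance = 539.30 - 315.29 = 224.01
Services balance = 159.55 - 198.18 = -38.63
Trade balance (goods + services) = 224.01 + (-38.63) = 185.38
Net primary income = 96.47 - 75.30 = 21.17
Net secondary income = -1.02
Current account = 185.38 + 21.17 + (-1.02) = 205.53
Financial account = -(205.53 + (-25.84) + 13.34) = -193.03

-193.03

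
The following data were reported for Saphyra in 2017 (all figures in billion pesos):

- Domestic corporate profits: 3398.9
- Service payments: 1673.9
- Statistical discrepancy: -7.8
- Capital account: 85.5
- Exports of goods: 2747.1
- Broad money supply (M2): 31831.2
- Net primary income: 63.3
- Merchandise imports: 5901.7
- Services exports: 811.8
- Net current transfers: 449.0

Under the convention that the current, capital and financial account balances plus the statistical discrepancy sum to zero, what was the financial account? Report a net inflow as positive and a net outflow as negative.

3426.7

Goods balance = 2747.1 - 5901.7 = -3154.6
Services balance = 811.8 - 1673.9 = -862.1
Trade balance (goods + services) = -3154.6 + (-862.1) = -4016.7
Net primary income = 63.3
Net secondary income = 449.0
Current account = -4016.7 + 63.3 + 449.0 = -3504.4
Financial account = -(-3504.4 + 85.5 + (-7.8)) = 3426.7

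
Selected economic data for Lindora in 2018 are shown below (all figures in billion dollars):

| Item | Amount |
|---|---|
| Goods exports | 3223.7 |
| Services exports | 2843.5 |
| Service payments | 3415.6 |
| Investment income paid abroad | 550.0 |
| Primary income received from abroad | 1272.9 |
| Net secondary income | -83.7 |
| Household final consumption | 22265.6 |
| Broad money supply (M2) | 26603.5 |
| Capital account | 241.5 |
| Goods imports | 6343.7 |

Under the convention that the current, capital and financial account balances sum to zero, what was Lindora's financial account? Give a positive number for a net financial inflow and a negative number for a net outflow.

Goods balance = 3223.7 - 6343.7 = -3120.0
Services balance = 2843.5 - 3415.6 = -572.1
Trade balance (goods + services) = -3120.0 + (-572.1) = -3692.1
Net primary income = 1272.9 - 550.0 = 722.9
Net secondary income = -83.7
Current account = -3692.1 + 722.9 + (-83.7) = -3052.9
Financial account = -(-3052.9 + 241.5) = 2811.4

2811.4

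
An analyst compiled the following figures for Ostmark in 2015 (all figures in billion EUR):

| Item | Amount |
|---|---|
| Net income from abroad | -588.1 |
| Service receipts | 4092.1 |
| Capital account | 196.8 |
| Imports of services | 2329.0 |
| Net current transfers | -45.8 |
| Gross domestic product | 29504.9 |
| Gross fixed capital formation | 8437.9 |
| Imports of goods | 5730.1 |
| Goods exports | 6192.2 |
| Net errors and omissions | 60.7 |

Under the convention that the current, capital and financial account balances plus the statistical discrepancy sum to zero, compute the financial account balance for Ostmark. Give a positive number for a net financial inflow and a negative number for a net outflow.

-1848.8

Goods balance = 6192.2 - 5730.1 = 462.1
Services balance = 4092.1 - 2329.0 = 1763.1
Trade balance (goods + services) = 462.1 + 1763.1 = 2225.2
Net primary income = -588.1
Net secondary income = -45.8
Current account = 2225.2 + (-588.1) + (-45.8) = 1591.3
Financial account = -(1591.3 + 196.8 + 60.7) = -1848.8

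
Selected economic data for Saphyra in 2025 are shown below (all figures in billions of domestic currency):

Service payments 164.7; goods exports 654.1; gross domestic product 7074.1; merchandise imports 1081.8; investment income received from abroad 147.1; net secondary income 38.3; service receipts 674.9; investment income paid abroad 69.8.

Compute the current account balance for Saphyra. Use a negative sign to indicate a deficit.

198.1

Goods balance = 654.1 - 1081.8 = -427.7
Services balance = 674.9 - 164.7 = 510.2
Trade balance (goods + services) = -427.7 + 510.2 = 82.5
Net primary income = 147.1 - 69.8 = 77.3
Net secondary income = 38.3
Current account = 82.5 + 77.3 + 38.3 = 198.1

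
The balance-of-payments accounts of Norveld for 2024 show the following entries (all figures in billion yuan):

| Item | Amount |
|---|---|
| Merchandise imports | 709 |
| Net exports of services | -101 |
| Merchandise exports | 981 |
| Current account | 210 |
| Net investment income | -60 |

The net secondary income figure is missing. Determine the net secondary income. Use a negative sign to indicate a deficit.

99

Current account = goods balance + services balance + net primary income + net secondary income
Sum of the known components = 111
Net secondary income = CA - (known components) = 210 - 111 = 99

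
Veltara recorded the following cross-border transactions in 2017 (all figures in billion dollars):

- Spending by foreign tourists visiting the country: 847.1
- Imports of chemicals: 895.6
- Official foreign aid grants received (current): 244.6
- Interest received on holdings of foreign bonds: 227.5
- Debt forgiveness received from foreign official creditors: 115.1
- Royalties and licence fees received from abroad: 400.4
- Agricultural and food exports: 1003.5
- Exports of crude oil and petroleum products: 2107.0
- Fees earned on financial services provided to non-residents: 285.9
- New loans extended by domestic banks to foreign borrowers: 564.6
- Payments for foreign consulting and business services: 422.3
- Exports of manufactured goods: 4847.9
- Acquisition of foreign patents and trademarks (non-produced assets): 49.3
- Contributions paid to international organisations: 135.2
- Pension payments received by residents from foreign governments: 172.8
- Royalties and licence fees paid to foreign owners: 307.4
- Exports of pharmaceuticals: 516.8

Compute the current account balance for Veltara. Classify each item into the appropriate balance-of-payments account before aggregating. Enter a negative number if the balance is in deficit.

8893.0

Goods: 4847.9 + 1003.5 + 516.8 + 2107.0 - 895.6 = 7579.6
Services: 847.1 - 422.3 + 400.4 + 285.9 - 307.4 = 803.7
Primary income: 227.5
Secondary income: 172.8 + 244.6 - 135.2 = 282.2
Current account = 7579.6 + 803.7 + 227.5 + 282.2 = 8893.0
(Excluded from the current account — capital account: debt forgiveness received from foreign official creditors 115.1, acquisition of foreign patents and trademarks (non-produced assets) 49.3; financial account: new loans extended by domestic banks to foreign borrowers 564.6.)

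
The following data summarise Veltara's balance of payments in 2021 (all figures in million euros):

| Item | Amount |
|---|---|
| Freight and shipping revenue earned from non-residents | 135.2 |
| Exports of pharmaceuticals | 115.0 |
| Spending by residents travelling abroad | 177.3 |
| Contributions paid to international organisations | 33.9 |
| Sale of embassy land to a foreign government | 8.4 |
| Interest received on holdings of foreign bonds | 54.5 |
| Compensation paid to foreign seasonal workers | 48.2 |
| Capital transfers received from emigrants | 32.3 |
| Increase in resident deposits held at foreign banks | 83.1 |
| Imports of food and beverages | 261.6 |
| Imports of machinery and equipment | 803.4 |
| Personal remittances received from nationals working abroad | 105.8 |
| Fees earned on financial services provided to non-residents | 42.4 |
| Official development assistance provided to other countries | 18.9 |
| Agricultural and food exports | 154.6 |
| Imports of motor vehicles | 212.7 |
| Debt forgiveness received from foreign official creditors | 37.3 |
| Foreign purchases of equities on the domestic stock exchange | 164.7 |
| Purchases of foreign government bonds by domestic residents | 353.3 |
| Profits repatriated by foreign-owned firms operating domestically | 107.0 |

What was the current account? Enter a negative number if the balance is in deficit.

-1055.5

Goods: 154.6 - 212.7 + 115.0 - 803.4 - 261.6 = -1008.1
Services: -177.3 + 42.4 + 135.2 = 0.3
Primary income: 54.5 - 107.0 - 48.2 = -100.7
Secondary income: -33.9 - 18.9 + 105.8 = 53.0
Current account = (-1008.1) + 0.3 + (-100.7) + 53.0 = -1055.5
(Excluded from the current account — capital account: sale of embassy land to a foreign government 8.4, capital transfers received from emigrants 32.3, debt forgiveness received from foreign official creditors 37.3; financial account: increase in resident deposits held at foreign banks 83.1, foreign purchases of equities on the domestic stock exchange 164.7, purchases of foreign government bonds by domestic residents 353.3.)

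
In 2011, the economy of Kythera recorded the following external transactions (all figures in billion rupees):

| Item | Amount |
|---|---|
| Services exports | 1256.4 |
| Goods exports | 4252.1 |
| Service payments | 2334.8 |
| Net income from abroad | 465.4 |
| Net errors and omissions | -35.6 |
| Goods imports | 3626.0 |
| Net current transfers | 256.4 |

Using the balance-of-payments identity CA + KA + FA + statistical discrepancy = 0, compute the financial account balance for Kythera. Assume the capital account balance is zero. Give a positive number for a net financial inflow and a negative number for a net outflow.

-233.9

Goods balance = 4252.1 - 3626.0 = 626.1
Services balance = 1256.4 - 2334.8 = -1078.4
Trade balance (goods + services) = 626.1 + (-1078.4) = -452.3
Net primary income = 465.4
Net secondary income = 256.4
Current account = -452.3 + 465.4 + 256.4 = 269.5
Financial account = -(269.5 + (-35.6)) = -233.9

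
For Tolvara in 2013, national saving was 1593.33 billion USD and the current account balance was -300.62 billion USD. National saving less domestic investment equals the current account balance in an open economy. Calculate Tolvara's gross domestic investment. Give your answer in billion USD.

1893.95

I = S - CA = 1593.33 - (-300.62) = 1893.95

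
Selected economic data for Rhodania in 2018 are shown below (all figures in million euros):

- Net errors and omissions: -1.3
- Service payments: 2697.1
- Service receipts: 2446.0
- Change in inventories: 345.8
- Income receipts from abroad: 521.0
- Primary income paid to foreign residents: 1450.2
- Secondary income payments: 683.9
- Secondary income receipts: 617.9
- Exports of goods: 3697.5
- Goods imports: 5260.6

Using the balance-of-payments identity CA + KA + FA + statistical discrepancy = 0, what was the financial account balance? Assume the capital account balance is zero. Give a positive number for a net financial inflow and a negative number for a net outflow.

Goods balance = 3697.5 - 5260.6 = -1563.1
Services balance = 2446.0 - 2697.1 = -251.1
Trade balance (goods + services) = -1563.1 + (-251.1) = -1814.2
Net primary income = 521.0 - 1450.2 = -929.2
Net secondary income = 617.9 - 683.9 = -66.0
Current account = -1814.2 + (-929.2) + (-66.0) = -2809.4
Financial account = -(-2809.4 + (-1.3)) = 2810.7

2810.7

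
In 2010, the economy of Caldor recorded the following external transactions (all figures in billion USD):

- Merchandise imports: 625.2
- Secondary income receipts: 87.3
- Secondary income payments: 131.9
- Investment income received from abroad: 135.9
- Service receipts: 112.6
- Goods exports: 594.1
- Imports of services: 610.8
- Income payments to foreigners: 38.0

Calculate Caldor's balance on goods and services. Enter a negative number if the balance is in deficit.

Goods balance = 594.1 - 625.2 = -31.1
Services balance = 112.6 - 610.8 = -498.2
Trade balance (goods + services) = -31.1 + (-498.2) = -529.3

-529.3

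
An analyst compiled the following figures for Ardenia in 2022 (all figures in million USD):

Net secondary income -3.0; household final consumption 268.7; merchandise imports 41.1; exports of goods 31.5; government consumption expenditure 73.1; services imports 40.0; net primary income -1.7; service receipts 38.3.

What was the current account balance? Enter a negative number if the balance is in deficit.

Goods balance = 31.5 - 41.1 = -9.6
Services balance = 38.3 - 40.0 = -1.7
Trade balance (goods + services) = -9.6 + (-1.7) = -11.3
Net primary income = -1.7
Net secondary income = -3.0
Current account = -11.3 + (-1.7) + (-3.0) = -16.0

-16.0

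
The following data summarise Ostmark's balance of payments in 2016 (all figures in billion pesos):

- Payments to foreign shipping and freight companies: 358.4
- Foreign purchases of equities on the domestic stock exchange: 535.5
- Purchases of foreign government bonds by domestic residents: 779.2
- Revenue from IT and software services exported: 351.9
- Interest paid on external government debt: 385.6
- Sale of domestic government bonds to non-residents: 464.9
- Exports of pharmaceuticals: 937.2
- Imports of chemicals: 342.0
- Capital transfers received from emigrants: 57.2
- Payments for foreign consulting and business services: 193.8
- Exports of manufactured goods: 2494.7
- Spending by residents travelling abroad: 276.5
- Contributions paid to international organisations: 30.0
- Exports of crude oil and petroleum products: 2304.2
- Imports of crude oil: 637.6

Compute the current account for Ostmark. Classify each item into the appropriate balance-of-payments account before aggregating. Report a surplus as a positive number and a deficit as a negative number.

Goods: 2494.7 + 937.2 + 2304.2 - 637.6 - 342.0 = 4756.5
Services: -193.8 - 276.5 - 358.4 + 351.9 = -476.8
Primary income: -385.6
Secondary income: -30.0
Current account = 4756.5 + (-476.8) + (-385.6) + (-30.0) = 3864.1
(Excluded from the current account — financial account: foreign purchases of equities on the domestic stock exchange 535.5, purchases of foreign government bonds by domestic residents 779.2, sale of domestic government bonds to non-residents 464.9; capital account: capital transfers received from emigrants 57.2.)

3864.1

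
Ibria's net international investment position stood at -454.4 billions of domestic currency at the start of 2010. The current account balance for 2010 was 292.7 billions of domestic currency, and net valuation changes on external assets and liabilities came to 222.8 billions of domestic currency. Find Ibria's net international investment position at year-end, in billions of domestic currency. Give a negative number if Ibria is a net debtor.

Change in NIIP = current account + net valuation change = 292.7 + 222.8 = 515.5
End-of-year NIIP = -454.4 + 515.5 = 61.1

61.1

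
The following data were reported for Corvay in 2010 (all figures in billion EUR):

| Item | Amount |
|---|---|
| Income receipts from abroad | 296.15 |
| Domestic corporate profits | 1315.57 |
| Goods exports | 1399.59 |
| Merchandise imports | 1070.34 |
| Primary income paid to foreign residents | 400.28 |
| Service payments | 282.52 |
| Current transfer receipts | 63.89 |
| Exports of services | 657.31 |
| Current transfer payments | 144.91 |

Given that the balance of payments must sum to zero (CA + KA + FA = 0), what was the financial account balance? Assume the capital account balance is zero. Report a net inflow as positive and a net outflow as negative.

Goods balance = 1399.59 - 1070.34 = 329.25
Services balance = 657.31 - 282.52 = 374.79
Trade balance (goods + services) = 329.25 + 374.79 = 704.04
Net primary income = 296.15 - 400.28 = -104.13
Net secondary income = 63.89 - 144.91 = -81.02
Current account = 704.04 + (-104.13) + (-81.02) = 518.89
Financial account = -(518.89) = -518.89

-518.89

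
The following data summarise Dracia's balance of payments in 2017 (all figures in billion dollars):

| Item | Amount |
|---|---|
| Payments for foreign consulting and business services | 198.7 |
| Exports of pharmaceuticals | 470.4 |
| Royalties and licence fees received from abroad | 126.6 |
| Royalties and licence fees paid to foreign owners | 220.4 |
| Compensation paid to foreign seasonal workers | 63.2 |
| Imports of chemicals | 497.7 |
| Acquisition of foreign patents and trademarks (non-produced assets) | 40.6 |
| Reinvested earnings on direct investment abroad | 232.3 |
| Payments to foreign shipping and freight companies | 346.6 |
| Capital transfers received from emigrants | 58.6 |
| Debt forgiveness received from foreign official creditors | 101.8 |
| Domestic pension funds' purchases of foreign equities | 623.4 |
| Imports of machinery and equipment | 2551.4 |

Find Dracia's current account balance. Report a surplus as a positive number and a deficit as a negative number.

-3048.7

Goods: -2551.4 - 497.7 + 470.4 = -2578.7
Services: -220.4 - 198.7 + 126.6 - 346.6 = -639.1
Primary income: 232.3 - 63.2 = 169.1
Current account = (-2578.7) + (-639.1) + 169.1 = -3048.7
(Excluded from the current account — capital account: acquisition of foreign patents and trademarks (non-produced assets) 40.6, capital transfers received from emigrants 58.6, debt forgiveness received from foreign official creditors 101.8; financial account: domestic pension funds' purchases of foreign equities 623.4.)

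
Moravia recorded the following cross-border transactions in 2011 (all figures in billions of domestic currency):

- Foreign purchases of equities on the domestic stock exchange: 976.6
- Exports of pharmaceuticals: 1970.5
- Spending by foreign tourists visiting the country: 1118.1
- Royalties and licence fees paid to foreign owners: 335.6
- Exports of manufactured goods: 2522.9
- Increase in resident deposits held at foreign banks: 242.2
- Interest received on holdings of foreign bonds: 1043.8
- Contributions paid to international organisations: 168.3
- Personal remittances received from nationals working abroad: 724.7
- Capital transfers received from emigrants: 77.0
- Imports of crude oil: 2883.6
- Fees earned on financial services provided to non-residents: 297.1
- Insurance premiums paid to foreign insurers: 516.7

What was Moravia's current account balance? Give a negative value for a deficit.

Goods: -2883.6 + 2522.9 + 1970.5 = 1609.8
Services: 1118.1 - 335.6 - 516.7 + 297.1 = 562.9
Primary income: 1043.8
Secondary income: -168.3 + 724.7 = 556.4
Current account = 1609.8 + 562.9 + 1043.8 + 556.4 = 3772.9
(Excluded from the current account — financial account: foreign purchases of equities on the domestic stock exchange 976.6, increase in resident deposits held at foreign banks 242.2; capital account: capital transfers received from emigrants 77.0.)

3772.9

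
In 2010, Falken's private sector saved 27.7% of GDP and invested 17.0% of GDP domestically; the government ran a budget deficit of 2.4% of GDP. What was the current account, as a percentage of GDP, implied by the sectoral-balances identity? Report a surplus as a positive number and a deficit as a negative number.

By the sectoral-balances identity, CA = (S_private - I) + (T - G).
Private balance = 27.7 - 17.0 = 10.7
Government balance (T - G) = -2.4
CA = 10.7 + (-2.4) = 8.3

8.3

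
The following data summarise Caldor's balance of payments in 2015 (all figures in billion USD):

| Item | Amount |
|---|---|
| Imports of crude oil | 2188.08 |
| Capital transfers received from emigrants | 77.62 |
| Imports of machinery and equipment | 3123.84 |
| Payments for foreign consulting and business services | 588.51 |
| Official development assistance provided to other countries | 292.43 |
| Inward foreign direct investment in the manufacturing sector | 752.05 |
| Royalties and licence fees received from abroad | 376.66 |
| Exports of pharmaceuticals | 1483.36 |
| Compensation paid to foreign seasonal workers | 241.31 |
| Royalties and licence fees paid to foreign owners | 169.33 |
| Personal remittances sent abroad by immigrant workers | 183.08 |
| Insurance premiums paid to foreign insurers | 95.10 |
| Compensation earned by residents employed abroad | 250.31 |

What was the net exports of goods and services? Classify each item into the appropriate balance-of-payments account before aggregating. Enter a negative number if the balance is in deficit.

-4304.84

Goods: 1483.36 - 3123.84 - 2188.08 = -3828.56
Services: -169.33 + 376.66 - 588.51 - 95.10 = -476.28
Trade balance = -3828.56 + (-476.28) = -4304.84
(Excluded from the trade balance — capital account: capital transfers received from emigrants 77.62; secondary income: official development assistance provided to other countries 292.43, personal remittances sent abroad by immigrant workers 183.08; financial account: inward foreign direct investment in the manufacturing sector 752.05; primary income: compensation paid to foreign seasonal workers 241.31, compensation earned by residents employed abroad 250.31.)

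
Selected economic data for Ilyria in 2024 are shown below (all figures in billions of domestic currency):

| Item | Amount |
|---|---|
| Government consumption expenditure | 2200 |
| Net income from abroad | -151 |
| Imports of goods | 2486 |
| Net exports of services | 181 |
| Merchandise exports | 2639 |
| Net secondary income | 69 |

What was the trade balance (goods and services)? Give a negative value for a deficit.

Goods balance = 2639 - 2486 = 153
Services balance = 181
Trade balance (goods + services) = 153 + 181 = 334

334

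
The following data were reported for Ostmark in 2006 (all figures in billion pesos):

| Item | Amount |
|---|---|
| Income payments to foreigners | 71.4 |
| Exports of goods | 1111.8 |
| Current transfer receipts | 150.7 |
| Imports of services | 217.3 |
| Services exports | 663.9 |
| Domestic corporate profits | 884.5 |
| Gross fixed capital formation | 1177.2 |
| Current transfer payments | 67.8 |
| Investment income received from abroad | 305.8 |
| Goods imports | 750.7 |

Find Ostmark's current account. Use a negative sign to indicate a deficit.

1125.0

Goods balance = 1111.8 - 750.7 = 361.1
Services balance = 663.9 - 217.3 = 446.6
Trade balance (goods + services) = 361.1 + 446.6 = 807.7
Net primary income = 305.8 - 71.4 = 234.4
Net secondary income = 150.7 - 67.8 = 82.9
Current account = 807.7 + 234.4 + 82.9 = 1125.0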